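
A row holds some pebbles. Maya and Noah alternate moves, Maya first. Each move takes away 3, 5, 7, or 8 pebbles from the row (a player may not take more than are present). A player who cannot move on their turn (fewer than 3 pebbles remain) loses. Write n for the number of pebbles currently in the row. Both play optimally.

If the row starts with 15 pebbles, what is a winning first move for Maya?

Use the standard recursion: the mover loses at a terminal position; elsewhere, the mover wins exactly when some move hands the opponent an L position.
n=0: no move → L
n=1: no move → L
n=2: no move → L
n=3: →0(L), so W
n=4: →1(L), so W
n=5: →2(L), so W
n=6: →1(L), so W
n=7: →2(L), so W
n=8: →1(L), so W
n=9: →2(L), so W
n=10: →2(L), so W
n=11: →8(W), 6(W), 4(W), 3(W) — all W, so L
n=12: →9(W), 7(W), 5(W), 4(W) — all W, so L
n=13: →10(W), 8(W), 6(W), 5(W) — all W, so L
n=14: →11(L), so W
n=15: →12(L), so W
From 15, the L positions reachable in one move are: 12.

Remove 3, leaving 12.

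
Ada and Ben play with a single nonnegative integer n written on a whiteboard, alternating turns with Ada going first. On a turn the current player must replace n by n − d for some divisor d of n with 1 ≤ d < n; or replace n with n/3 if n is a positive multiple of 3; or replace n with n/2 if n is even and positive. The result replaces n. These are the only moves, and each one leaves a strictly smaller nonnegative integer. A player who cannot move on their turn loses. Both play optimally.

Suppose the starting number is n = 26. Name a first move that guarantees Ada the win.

Move to 13.

Use the standard recursion: the mover loses at a terminal position; elsewhere, the mover wins exactly when some move hands the opponent an L position.
n=0: no move → L
n=1: no move → L
n=2: →1(L), so W
n=3: →1(L), so W
n=4: →2(W), 3(W) — all W, so L
n=5: →4(L), so W
n=6: →4(L), so W
n=7: →6(W) only, which is W, so L
n=8: →4(L), so W
n=9: →3(W), 6(W), 8(W) — all W, so L
n=10: →9(L), so W
n=11: →10(W) only, which is W, so L
n=12: →4(L), so W
n=13: →12(W) only, which is W, so L
n=14: →7(L), so W
n=15: →5(W), 10(W), 12(W), 14(W) — all W, so L
n=16: →15(L), so W
n=17: →16(W) only, which is W, so L
n=18: →9(L), so W
n=19: →18(W) only, which is W, so L
n=20: →15(L), so W
n=21: →7(L), so W
n=22: →11(L), so W
n=23: →22(W) only, which is W, so L
n=24: →23(L), so W
n=25: →20(W), 24(W) — all W, so L
n=26: →13(L), so W
From 26, the L positions reachable in one move are: 13, 25. Any move reaching one of these is winning.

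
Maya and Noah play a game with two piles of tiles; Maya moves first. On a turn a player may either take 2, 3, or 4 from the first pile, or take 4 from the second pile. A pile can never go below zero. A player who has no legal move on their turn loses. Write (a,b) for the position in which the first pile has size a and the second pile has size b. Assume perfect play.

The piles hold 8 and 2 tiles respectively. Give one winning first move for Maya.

Move to (6,2).

Positions with no move are L. A position that does have a move is losing for the player to move precisely when every available move leads to a winning position for the opponent. Fill in the labels:
No move ever increases a pile, so every position that can arise here has a ≤ 8 and b ≤ 2; it is enough to label the cells with 0 ≤ a ≤ 8 and 0 ≤ b ≤ 2.
Every move lowers a or b (never raises either), so fill the grid row by row in increasing a, and left to right within a row: each cell's successors are then already labelled.
      b=0  b=1  b=2
a=0:    L    L    L
a=1:    L    L    L
a=2:    W    W    W
a=3:    W    W    W
a=4:    W    W    W
a=5:    W    W    W
a=6:    L    L    L
a=7:    L    L    L
a=8:    W    W    W
Cells with no legal move (terminal, hence L): (0,0), (0,1), (0,2), (1,0), (1,1), (1,2).
The remaining L cells, each justified by listing all of its moves:
(6,0): only reaches (4,0)(W), (3,0)(W), (2,0)(W), all W → L
(6,1): only reaches (4,1)(W), (3,1)(W), (2,1)(W), all W → L
(6,2): only reaches (4,2)(W), (3,2)(W), (2,2)(W), all W → L
(7,0): only reaches (5,0)(W), (4,0)(W), (3,0)(W), all W → L
(7,1): only reaches (5,1)(W), (4,1)(W), (3,1)(W), all W → L
(7,2): only reaches (5,2)(W), (4,2)(W), (3,2)(W), all W → L
Every other cell has at least one move into one of the L cells above, so it is W.
From (8,2), the L positions reachable in one move are: (6,2).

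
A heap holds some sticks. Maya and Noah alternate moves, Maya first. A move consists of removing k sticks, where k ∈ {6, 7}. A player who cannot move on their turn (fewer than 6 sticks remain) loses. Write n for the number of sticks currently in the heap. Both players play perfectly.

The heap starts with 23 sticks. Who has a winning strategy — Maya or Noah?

Maya wins.

Positions with no move are L. A position that does have a move is losing for the player to move precisely when every available move leads to a winning position for the opponent. Fill in the labels:
n=0: no move → L
n=1: no move → L
n=2: no move → L
n=3: no move → L
n=4: no move → L
n=5: no move → L
n=6: →0(L), so W
n=7: →1(L), so W
n=8: →2(L), so W
n=9: →3(L), so W
n=10: →4(L), so W
n=11: →5(L), so W
n=12: →5(L), so W
n=13: →7(W), 6(W) — all W, so L
n=14: →8(W), 7(W) — all W, so L
n=15: →9(W), 8(W) — all W, so L
n=16: →10(W), 9(W) — all W, so L
n=17: →11(W), 10(W) — all W, so L
n=18: →12(W), 11(W) — all W, so L
n=19: →13(L), so W
n=20: →14(L), so W
n=21: →15(L), so W
n=22: →16(L), so W
n=23: →17(L), so W
From 23 Maya can remove 6, leaving 17, reaching an L position.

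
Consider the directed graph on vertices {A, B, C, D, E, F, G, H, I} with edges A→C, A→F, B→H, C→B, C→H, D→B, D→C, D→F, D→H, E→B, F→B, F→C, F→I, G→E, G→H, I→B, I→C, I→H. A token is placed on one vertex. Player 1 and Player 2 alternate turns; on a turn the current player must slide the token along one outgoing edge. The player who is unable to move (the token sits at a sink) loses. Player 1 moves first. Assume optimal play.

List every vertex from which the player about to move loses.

E, F, H

Build the W/L table. Terminal = L. A non-terminal position is W if it has a move to some L; otherwise it is L.
Every edge goes from a vertex to one that appears earlier in the order H, B, C, I, F, E, G, A, D, so processing vertices in that order labels each vertex after all of its successors.
H: no outgoing edge → L
B: W (go to H, an L position)
C: W (go to H, an L position)
I: W (go to H, an L position)
F: L (options I(W), C(W), B(W) are all W)
E: L (sole option B(W) is W)
G: W (go to E, an L position)
A: W (go to F, an L position)
D: W (go to F, an L position)
Reading off the rows marked L gives the requested list; there are 3 such vertices.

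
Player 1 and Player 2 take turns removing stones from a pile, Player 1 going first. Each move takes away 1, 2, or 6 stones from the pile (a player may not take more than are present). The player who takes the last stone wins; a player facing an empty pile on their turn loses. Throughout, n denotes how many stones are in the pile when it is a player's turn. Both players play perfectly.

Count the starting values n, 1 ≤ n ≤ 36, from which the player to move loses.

10

Classify positions by backward induction: terminal positions (no move available) are L. From any other position, the mover wins iff some move reaches an L.
n=0: no move → L
n=1: can move to 0, which is L ⇒ W
n=2: can move to 0, which is L ⇒ W
n=3: moves to 2(W), 1(W); every one is W ⇒ L
n=4: can move to 3, which is L ⇒ W
n=5: can move to 3, which is L ⇒ W
n=6: can move to 0, which is L ⇒ W
n=7: moves to 6(W), 5(W), 1(W); every one is W ⇒ L
n=8: can move to 7, which is L ⇒ W
n=9: can move to 7, which is L ⇒ W
n=10: moves to 9(W), 8(W), 4(W); every one is W ⇒ L
n=11: can move to 10, which is L ⇒ W
n=12: can move to 10, which is L ⇒ W
n=13: can move to 7, which is L ⇒ W
n=14: moves to 13(W), 12(W), 8(W); every one is W ⇒ L
n=15: can move to 14, which is L ⇒ W
n=16: can move to 14, which is L ⇒ W
n=17: moves to 16(W), 15(W), 11(W); every one is W ⇒ L
n=18: can move to 17, which is L ⇒ W
n=19: can move to 17, which is L ⇒ W
n=20: can move to 14, which is L ⇒ W
n=21: moves to 20(W), 19(W), 15(W); every one is W ⇒ L
n=22: can move to 21, which is L ⇒ W
n=23: can move to 21, which is L ⇒ W
n=24: moves to 23(W), 22(W), 18(W); every one is W ⇒ L
n=25: can move to 24, which is L ⇒ W
n=26: can move to 24, which is L ⇒ W
n=27: can move to 21, which is L ⇒ W
n=28: moves to 27(W), 26(W), 22(W); every one is W ⇒ L
n=29: can move to 28, which is L ⇒ W
n=30: can move to 28, which is L ⇒ W
n=31: moves to 30(W), 29(W), 25(W); every one is W ⇒ L
n=32: can move to 31, which is L ⇒ W
n=33: can move to 31, which is L ⇒ W
n=34: can move to 28, which is L ⇒ W
n=35: moves to 34(W), 33(W), 29(W); every one is W ⇒ L
n=36: can move to 35, which is L ⇒ W
L entries with 1 ≤ n ≤ 36 (n=0 is outside the asked range and is not counted): n = 3, 7, 10, 14, 17, 21, 24, 28, 31, 35; that makes 10.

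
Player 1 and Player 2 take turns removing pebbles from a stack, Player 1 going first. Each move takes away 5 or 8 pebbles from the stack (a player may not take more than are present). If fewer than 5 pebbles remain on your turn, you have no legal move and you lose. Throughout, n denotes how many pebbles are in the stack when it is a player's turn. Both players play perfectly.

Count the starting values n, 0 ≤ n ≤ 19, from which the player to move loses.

10

Build the W/L table. Terminal = L. A non-terminal position is W if it has a move to some L; otherwise it is L.
n=0: no move → L
n=1: no move → L
n=2: no move → L
n=3: no move → L
n=4: no move → L
n=5: →0(L), so W
n=6: →1(L), so W
n=7: →2(L), so W
n=8: →3(L), so W
n=9: →4(L), so W
n=10: →2(L), so W
n=11: →3(L), so W
n=12: →4(L), so W
n=13: →8(W), 5(W) — all W, so L
n=14: →9(W), 6(W) — all W, so L
n=15: →10(W), 7(W) — all W, so L
n=16: →11(W), 8(W) — all W, so L
n=17: →12(W), 9(W) — all W, so L
n=18: →13(L), so W
n=19: →14(L), so W
L entries with 0 ≤ n ≤ 19: n = 0, 1, 2, 3, 4, 13, 14, 15, 16, 17; that makes 10.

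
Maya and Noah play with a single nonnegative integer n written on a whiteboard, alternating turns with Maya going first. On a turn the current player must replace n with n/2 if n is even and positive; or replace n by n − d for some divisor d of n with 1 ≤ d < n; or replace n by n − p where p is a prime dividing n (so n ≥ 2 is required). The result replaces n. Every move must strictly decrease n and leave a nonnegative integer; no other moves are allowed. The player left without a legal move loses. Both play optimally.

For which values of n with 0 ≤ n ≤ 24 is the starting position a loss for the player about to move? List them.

0, 1, 4, 9, 14, 20

Positions with no move are L. A position that does have a move is losing for the player to move precisely when every available move leads to a winning position for the opponent. Fill in the labels:
n=0: no move → L
n=1: no move → L
n=2: reaches L-position 0 → W
n=3: reaches L-position 0 → W
n=4: only reaches 2(W), 3(W), all W → L
n=5: reaches L-position 0 → W
n=6: reaches L-position 4 → W
n=7: reaches L-position 0 → W
n=8: reaches L-position 4 → W
n=9: only reaches 6(W), 8(W), all W → L
n=10: reaches L-position 9 → W
n=11: reaches L-position 0 → W
n=12: reaches L-position 9 → W
n=13: reaches L-position 0 → W
n=14: only reaches 7(W), 12(W), 13(W), all W → L
n=15: reaches L-position 14 → W
n=16: reaches L-position 14 → W
n=17: reaches L-position 0 → W
n=18: reaches L-position 9 → W
n=19: reaches L-position 0 → W
n=20: only reaches 10(W), 15(W), 16(W), 18(W), 19(W), all W → L
n=21: reaches L-position 14 → W
n=22: reaches L-position 20 → W
n=23: reaches L-position 0 → W
n=24: reaches L-position 20 → W
Reading off the rows marked L gives the requested list; there are 6 such values of n.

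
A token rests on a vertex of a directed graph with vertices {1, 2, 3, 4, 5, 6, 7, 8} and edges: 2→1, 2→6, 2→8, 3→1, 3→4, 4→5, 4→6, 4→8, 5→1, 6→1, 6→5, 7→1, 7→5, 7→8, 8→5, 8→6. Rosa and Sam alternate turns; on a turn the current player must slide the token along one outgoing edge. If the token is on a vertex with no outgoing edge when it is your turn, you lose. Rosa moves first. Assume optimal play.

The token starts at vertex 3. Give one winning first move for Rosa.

Work bottom-up. With no move the player to move loses. Otherwise the position is W if at least one move leads to an L position for the opponent, and L if every move leads to a W.
Every edge goes from a vertex to one that appears earlier in the order 1, 5, 6, 8, 4, 2, 7, 3, so processing vertices in that order labels each vertex after all of its successors.
1: no outgoing edge → L
5: →1(L), so W
6: →1(L), so W
8: →6(W), 5(W) — all W, so L
4: →8(L), so W
2: →8(L), so W
7: →8(L), so W
3: →1(L), so W
From 3, the L positions reachable in one move are: 1.

Move to 1.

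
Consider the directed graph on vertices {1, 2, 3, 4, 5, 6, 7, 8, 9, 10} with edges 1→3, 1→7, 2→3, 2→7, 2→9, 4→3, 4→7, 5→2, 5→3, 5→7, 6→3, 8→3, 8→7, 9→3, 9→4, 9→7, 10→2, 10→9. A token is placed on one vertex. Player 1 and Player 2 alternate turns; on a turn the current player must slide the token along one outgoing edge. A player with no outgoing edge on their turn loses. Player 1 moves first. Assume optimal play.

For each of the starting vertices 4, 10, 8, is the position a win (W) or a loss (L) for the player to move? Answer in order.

Build the W/L table. Terminal = L. A non-terminal position is W if it has a move to some L; otherwise it is L.
Every edge goes from a vertex to one that appears earlier in the order 7, 3, 4, 9, 8, 2, 1, 10, 5, 6, so processing vertices in that order labels each vertex after all of its successors.
7: no outgoing edge → L
3: no outgoing edge → L
4: W (go to 3, an L position)
9: W (go to 3, an L position)
8: W (go to 3, an L position)
2: W (go to 3, an L position)
1: W (go to 3, an L position)
10: L (options 2(W), 9(W) are all W)
5: W (go to 3, an L position)
6: W (go to 3, an L position)

4: W, 10: L, 8: W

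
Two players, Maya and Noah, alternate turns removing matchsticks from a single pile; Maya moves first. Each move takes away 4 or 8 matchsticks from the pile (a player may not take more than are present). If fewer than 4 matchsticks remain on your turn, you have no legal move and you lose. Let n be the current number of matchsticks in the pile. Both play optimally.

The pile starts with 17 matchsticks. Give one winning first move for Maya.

Build the W/L table. Terminal = L. A non-terminal position is W if it has a move to some L; otherwise it is L.
n=0: no move → L
n=1: no move → L
n=2: no move → L
n=3: no move → L
n=4: W (go to 0, an L position)
n=5: W (go to 1, an L position)
n=6: W (go to 2, an L position)
n=7: W (go to 3, an L position)
n=8: W (go to 0, an L position)
n=9: W (go to 1, an L position)
n=10: W (go to 2, an L position)
n=11: W (go to 3, an L position)
n=12: L (options 8(W), 4(W) are all W)
n=13: L (options 9(W), 5(W) are all W)
n=14: L (options 10(W), 6(W) are all W)
n=15: L (options 11(W), 7(W) are all W)
n=16: W (go to 12, an L position)
n=17: W (go to 13, an L position)
From 17, the L positions reachable in one move are: 13.

Remove 4, leaving 13.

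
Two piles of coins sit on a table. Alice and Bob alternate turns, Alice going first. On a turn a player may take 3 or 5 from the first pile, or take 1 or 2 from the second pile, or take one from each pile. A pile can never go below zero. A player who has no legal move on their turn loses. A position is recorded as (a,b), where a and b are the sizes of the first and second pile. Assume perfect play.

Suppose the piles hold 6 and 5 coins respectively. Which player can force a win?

Label each position W (a win for the player to move) or L (a loss). A position with no legal move is L; any other position is W exactly when some move reaches an L, and L when every move reaches a W.
No move ever increases a pile, so every position that can arise here has a ≤ 6 and b ≤ 5; it is enough to label the cells with 0 ≤ a ≤ 6 and 0 ≤ b ≤ 5.
Every move lowers a or b (never raises either), so fill the grid row by row in increasing a, and left to right within a row: each cell's successors are then already labelled.
      b=0  b=1  b=2  b=3  b=4  b=5
a=0:    L    W    W    L    W    W
a=1:    L    W    W    L    W    W
a=2:    L    W    W    L    W    W
a=3:    W    W    L    W    W    L
a=4:    W    L    W    W    L    W
a=5:    W    L    W    W    L    W
a=6:    W    L    W    W    L    W
Cells with no legal move (terminal, hence L): (0,0), (1,0), (2,0).
The remaining L cells, each justified by listing all of its moves:
(0,3): →(0,2)(W), (0,1)(W) — all W, so L
(1,3): →(1,2)(W), (1,1)(W), (0,2)(W) — all W, so L
(2,3): →(2,2)(W), (2,1)(W), (1,2)(W) — all W, so L
(3,2): →(0,2)(W), (3,1)(W), (3,0)(W), (2,1)(W) — all W, so L
(3,5): →(0,5)(W), (3,4)(W), (3,3)(W), (2,4)(W) — all W, so L
(4,1): →(1,1)(W), (4,0)(W), (3,0)(W) — all W, so L
(4,4): →(1,4)(W), (4,3)(W), (4,2)(W), (3,3)(W) — all W, so L
(5,1): →(2,1)(W), (0,1)(W), (5,0)(W), (4,0)(W) — all W, so L
(5,4): →(2,4)(W), (0,4)(W), (5,3)(W), (5,2)(W), (4,3)(W) — all W, so L
(6,1): →(3,1)(W), (1,1)(W), (6,0)(W), (5,0)(W) — all W, so L
(6,4): →(3,4)(W), (1,4)(W), (6,3)(W), (6,2)(W), (5,3)(W) — all W, so L
Every other cell has at least one move into one of the L cells above, so it is W.
The starting position (6,5) is W: Alice should move to (3,5), handing over an L position.

Alice wins.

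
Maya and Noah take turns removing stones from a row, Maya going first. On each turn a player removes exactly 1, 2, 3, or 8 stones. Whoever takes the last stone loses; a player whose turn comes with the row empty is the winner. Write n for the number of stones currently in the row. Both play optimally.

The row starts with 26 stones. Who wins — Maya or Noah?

Maya wins.

Positions with no move are W. A position that does have a move is losing for the player to move precisely when every available move leads to a winning position for the opponent. Fill in the labels:
n=0: no move; the opponent has just taken the last stone and therefore loses → W
n=1: only reaches 0(W), which is W → L
n=2: reaches L-position 1 → W
n=3: reaches L-position 1 → W
n=4: reaches L-position 1 → W
n=5: only reaches 4(W), 3(W), 2(W), all W → L
n=6: reaches L-position 5 → W
n=7: reaches L-position 5 → W
n=8: reaches L-position 5 → W
n=9: reaches L-position 1 → W
n=10: only reaches 9(W), 8(W), 7(W), 2(W), all W → L
n=11: reaches L-position 10 → W
n=12: reaches L-position 10 → W
n=13: reaches L-position 10 → W
n=14: only reaches 13(W), 12(W), 11(W), 6(W), all W → L
n=15: reaches L-position 14 → W
n=16: reaches L-position 14 → W
n=17: reaches L-position 14 → W
n=18: reaches L-position 10 → W
n=19: only reaches 18(W), 17(W), 16(W), 11(W), all W → L
n=20: reaches L-position 19 → W
n=21: reaches L-position 19 → W
n=22: reaches L-position 19 → W
n=23: only reaches 22(W), 21(W), 20(W), 15(W), all W → L
n=24: reaches L-position 23 → W
n=25: reaches L-position 23 → W
n=26: reaches L-position 23 → W
The starting position 26 is W: Maya should remove 3, leaving 23, handing over an L position.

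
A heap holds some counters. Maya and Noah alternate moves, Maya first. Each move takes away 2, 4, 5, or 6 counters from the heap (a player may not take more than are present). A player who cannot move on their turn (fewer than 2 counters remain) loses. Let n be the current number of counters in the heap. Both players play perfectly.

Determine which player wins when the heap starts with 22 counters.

Positions with no move are L. A position that does have a move is losing for the player to move precisely when every available move leads to a winning position for the opponent. Fill in the labels:
n=0: no move → L
n=1: no move → L
n=2: reaches L-position 0 → W
n=3: reaches L-position 1 → W
n=4: reaches L-position 0 → W
n=5: reaches L-position 1 → W
n=6: reaches L-position 1 → W
n=7: reaches L-position 1 → W
n=8: only reaches 6(W), 4(W), 3(W), 2(W), all W → L
n=9: only reaches 7(W), 5(W), 4(W), 3(W), all W → L
n=10: reaches L-position 8 → W
n=11: reaches L-position 9 → W
n=12: reaches L-position 8 → W
n=13: reaches L-position 9 → W
n=14: reaches L-position 9 → W
n=15: reaches L-position 9 → W
n=16: only reaches 14(W), 12(W), 11(W), 10(W), all W → L
n=17: only reaches 15(W), 13(W), 12(W), 11(W), all W → L
n=18: reaches L-position 16 → W
n=19: reaches L-position 17 → W
n=20: reaches L-position 16 → W
n=21: reaches L-position 17 → W
n=22: reaches L-position 17 → W
The starting position 22 is W: Maya should remove 5, leaving 17, handing over an L position.

Maya wins.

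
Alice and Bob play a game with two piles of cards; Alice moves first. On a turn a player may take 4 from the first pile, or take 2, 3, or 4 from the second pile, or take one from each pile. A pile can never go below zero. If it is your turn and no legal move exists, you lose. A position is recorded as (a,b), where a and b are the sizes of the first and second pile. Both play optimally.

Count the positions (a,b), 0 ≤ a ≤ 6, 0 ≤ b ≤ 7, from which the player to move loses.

19

Classify positions by backward induction: terminal positions (no move available) are L. From any other position, the mover wins iff some move reaches an L.
Every move lowers a or b (never raises either), so fill the grid row by row in increasing a, and left to right within a row: each cell's successors are then already labelled.
      b=0  b=1  b=2  b=3  b=4  b=5  b=6  b=7
a=0:    L    L    W    W    W    W    L    L
a=1:    L    W    W    W    W    L    L    W
a=2:    L    W    W    W    W    L    W    W
a=3:    L    W    W    W    W    L    W    W
a=4:    W    W    L    L    W    W    W    W
a=5:    W    L    L    W    W    W    W    L
a=6:    W    L    W    W    W    W    L    L
Cells with no legal move (terminal, hence L): (0,0), (0,1), (1,0), (2,0), (3,0).
The remaining L cells, each justified by listing all of its moves:
(0,6): moves to (0,4)(W), (0,3)(W), (0,2)(W); every one is W ⇒ L
(0,7): moves to (0,5)(W), (0,4)(W), (0,3)(W); every one is W ⇒ L
(1,5): moves to (1,3)(W), (1,2)(W), (1,1)(W), (0,4)(W); every one is W ⇒ L
(1,6): moves to (1,4)(W), (1,3)(W), (1,2)(W), (0,5)(W); every one is W ⇒ L
(2,5): moves to (2,3)(W), (2,2)(W), (2,1)(W), (1,4)(W); every one is W ⇒ L
(3,5): moves to (3,3)(W), (3,2)(W), (3,1)(W), (2,4)(W); every one is W ⇒ L
(4,2): moves to (0,2)(W), (4,0)(W), (3,1)(W); every one is W ⇒ L
(4,3): moves to (0,3)(W), (4,1)(W), (4,0)(W), (3,2)(W); every one is W ⇒ L
(5,1): moves to (1,1)(W), (4,0)(W); every one is W ⇒ L
(5,2): moves to (1,2)(W), (5,0)(W), (4,1)(W); every one is W ⇒ L
(5,7): moves to (1,7)(W), (5,5)(W), (5,4)(W), (5,3)(W), (4,6)(W); every one is W ⇒ L
(6,1): moves to (2,1)(W), (5,0)(W); every one is W ⇒ L
(6,6): moves to (2,6)(W), (6,4)(W), (6,3)(W), (6,2)(W), (5,5)(W); every one is W ⇒ L
(6,7): moves to (2,7)(W), (6,5)(W), (6,4)(W), (6,3)(W), (5,6)(W); every one is W ⇒ L
Every other cell has at least one move into one of the L cells above, so it is W.
L cells per row: a=0: 4, a=1: 3, a=2: 2, a=3: 2, a=4: 2, a=5: 3, a=6: 3; total 19.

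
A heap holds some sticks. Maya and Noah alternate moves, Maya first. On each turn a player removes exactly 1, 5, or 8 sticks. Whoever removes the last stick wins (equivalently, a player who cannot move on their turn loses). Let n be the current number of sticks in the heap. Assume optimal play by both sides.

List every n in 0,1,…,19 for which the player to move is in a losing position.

Label each position W (a win for the player to move) or L (a loss). A position with no legal move is L; any other position is W exactly when some move reaches an L, and L when every move reaches a W.
n=0: no move → L
n=1: W (go to 0, an L position)
n=2: L (sole option 1(W) is W)
n=3: W (go to 2, an L position)
n=4: L (sole option 3(W) is W)
n=5: W (go to 4, an L position)
n=6: L (options 5(W), 1(W) are all W)
n=7: W (go to 6, an L position)
n=8: W (go to 0, an L position)
n=9: W (go to 4, an L position)
n=10: W (go to 2, an L position)
n=11: W (go to 6, an L position)
n=12: W (go to 4, an L position)
n=13: L (options 12(W), 8(W), 5(W) are all W)
n=14: W (go to 13, an L position)
n=15: L (options 14(W), 10(W), 7(W) are all W)
n=16: W (go to 15, an L position)
n=17: L (options 16(W), 12(W), 9(W) are all W)
n=18: W (go to 17, an L position)
n=19: L (options 18(W), 14(W), 11(W) are all W)
The losing starting values of n are exactly the entries labelled L in this table (8 of them).

0, 2, 4, 6, 13, 15, 17, 19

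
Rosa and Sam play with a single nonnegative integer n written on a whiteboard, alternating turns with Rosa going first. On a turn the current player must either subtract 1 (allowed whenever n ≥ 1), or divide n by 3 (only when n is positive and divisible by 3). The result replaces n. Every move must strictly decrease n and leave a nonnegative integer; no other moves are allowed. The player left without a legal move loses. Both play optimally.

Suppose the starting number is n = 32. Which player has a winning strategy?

Sam wins.

Work bottom-up. With no move the player to move loses. Otherwise the position is W if at least one move leads to an L position for the opponent, and L if every move leads to a W.
n=0: no move → L
n=1: can move to 0, which is L ⇒ W
n=2: the only move is to 1(W), a W ⇒ L
n=3: can move to 2, which is L ⇒ W
n=4: the only move is to 3(W), a W ⇒ L
n=5: can move to 4, which is L ⇒ W
n=6: can move to 2, which is L ⇒ W
n=7: the only move is to 6(W), a W ⇒ L
n=8: can move to 7, which is L ⇒ W
n=9: moves to 3(W), 8(W); every one is W ⇒ L
n=10: can move to 9, which is L ⇒ W
n=11: the only move is to 10(W), a W ⇒ L
n=12: can move to 4, which is L ⇒ W
n=13: the only move is to 12(W), a W ⇒ L
n=14: can move to 13, which is L ⇒ W
n=15: moves to 5(W), 14(W); every one is W ⇒ L
n=16: can move to 15, which is L ⇒ W
n=17: the only move is to 16(W), a W ⇒ L
n=18: can move to 17, which is L ⇒ W
n=19: the only move is to 18(W), a W ⇒ L
n=20: can move to 19, which is L ⇒ W
n=21: can move to 7, which is L ⇒ W
n=22: the only move is to 21(W), a W ⇒ L
n=23: can move to 22, which is L ⇒ W
n=24: moves to 8(W), 23(W); every one is W ⇒ L
n=25: can move to 24, which is L ⇒ W
n=26: the only move is to 25(W), a W ⇒ L
n=27: can move to 9, which is L ⇒ W
n=28: the only move is to 27(W), a W ⇒ L
n=29: can move to 28, which is L ⇒ W
n=30: moves to 10(W), 29(W); every one is W ⇒ L
n=31: can move to 30, which is L ⇒ W
n=32: the only move is to 31(W), a W ⇒ L
The starting position 32 is L: whatever Rosa does, the opponent receives a W position.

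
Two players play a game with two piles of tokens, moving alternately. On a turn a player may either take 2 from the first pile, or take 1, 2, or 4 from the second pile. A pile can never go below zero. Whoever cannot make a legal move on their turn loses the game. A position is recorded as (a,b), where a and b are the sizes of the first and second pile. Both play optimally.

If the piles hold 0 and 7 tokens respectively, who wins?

Classify positions by backward induction: terminal positions (no move available) are L. From any other position, the mover wins iff some move reaches an L.
No move ever increases a pile, so every position that can arise here has a ≤ 0 and b ≤ 7; it is enough to label the cells with 0 ≤ a ≤ 0 and 0 ≤ b ≤ 7.
Every move lowers a or b (never raises either), so fill the grid row by row in increasing a, and left to right within a row: each cell's successors are then already labelled.
      b=0  b=1  b=2  b=3  b=4  b=5  b=6  b=7
a=0:    L    W    W    L    W    W    L    W
Cells with no legal move (terminal, hence L): (0,0).
The remaining L cells, each justified by listing all of its moves:
(0,3): →(0,2)(W), (0,1)(W) — all W, so L
(0,6): →(0,5)(W), (0,4)(W), (0,2)(W) — all W, so L
Every other cell has at least one move into one of the L cells above, so it is W.
From (0,7) the player to move can move to (0,6), reaching an L position.

The first player wins.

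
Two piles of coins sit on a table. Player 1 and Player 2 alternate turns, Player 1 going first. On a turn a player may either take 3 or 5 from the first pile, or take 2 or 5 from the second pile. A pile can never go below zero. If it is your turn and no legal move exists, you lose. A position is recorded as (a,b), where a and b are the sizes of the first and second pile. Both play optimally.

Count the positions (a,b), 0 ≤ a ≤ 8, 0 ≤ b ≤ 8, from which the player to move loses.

31

Positions with no move are L. A position that does have a move is losing for the player to move precisely when every available move leads to a winning position for the opponent. Fill in the labels:
Every move lowers a or b (never raises either), so fill the grid row by row in increasing a, and left to right within a row: each cell's successors are then already labelled.
      b=0  b=1  b=2  b=3  b=4  b=5  b=6  b=7  b=8
a=0:    L    L    W    W    L    W    W    L    L
a=1:    L    L    W    W    L    W    W    L    L
a=2:    L    L    W    W    L    W    W    L    L
a=3:    W    W    L    L    W    W    L    W    W
a=4:    W    W    L    L    W    W    L    W    W
a=5:    W    W    L    L    W    W    L    W    W
a=6:    W    W    W    W    W    L    W    W    W
a=7:    W    W    W    W    W    L    W    W    W
a=8:    L    L    W    W    L    W    W    L    L
Cells with no legal move (terminal, hence L): (0,0), (0,1), (1,0), (1,1), (2,0), (2,1).
The remaining L cells, each justified by listing all of its moves:
(0,4): →(0,2)(W) only, which is W, so L
(0,7): →(0,5)(W), (0,2)(W) — all W, so L
(0,8): →(0,6)(W), (0,3)(W) — all W, so L
(1,4): →(1,2)(W) only, which is W, so L
(1,7): →(1,5)(W), (1,2)(W) — all W, so L
(1,8): →(1,6)(W), (1,3)(W) — all W, so L
(2,4): →(2,2)(W) only, which is W, so L
(2,7): →(2,5)(W), (2,2)(W) — all W, so L
(2,8): →(2,6)(W), (2,3)(W) — all W, so L
(3,2): →(0,2)(W), (3,0)(W) — all W, so L
(3,3): →(0,3)(W), (3,1)(W) — all W, so L
(3,6): →(0,6)(W), (3,4)(W), (3,1)(W) — all W, so L
(4,2): →(1,2)(W), (4,0)(W) — all W, so L
(4,3): →(1,3)(W), (4,1)(W) — all W, so L
(4,6): →(1,6)(W), (4,4)(W), (4,1)(W) — all W, so L
(5,2): →(2,2)(W), (0,2)(W), (5,0)(W) — all W, so L
(5,3): →(2,3)(W), (0,3)(W), (5,1)(W) — all W, so L
(5,6): →(2,6)(W), (0,6)(W), (5,4)(W), (5,1)(W) — all W, so L
(6,5): →(3,5)(W), (1,5)(W), (6,3)(W), (6,0)(W) — all W, so L
(7,5): →(4,5)(W), (2,5)(W), (7,3)(W), (7,0)(W) — all W, so L
(8,0): →(5,0)(W), (3,0)(W) — all W, so L
(8,1): →(5,1)(W), (3,1)(W) — all W, so L
(8,4): →(5,4)(W), (3,4)(W), (8,2)(W) — all W, so L
(8,7): →(5,7)(W), (3,7)(W), (8,5)(W), (8,2)(W) — all W, so L
(8,8): →(5,8)(W), (3,8)(W), (8,6)(W), (8,3)(W) — all W, so L
Every other cell has at least one move into one of the L cells above, so it is W.
L cells per row: a=0: 5, a=1: 5, a=2: 5, a=3: 3, a=4: 3, a=5: 3, a=6: 1, a=7: 1, a=8: 5; total 31.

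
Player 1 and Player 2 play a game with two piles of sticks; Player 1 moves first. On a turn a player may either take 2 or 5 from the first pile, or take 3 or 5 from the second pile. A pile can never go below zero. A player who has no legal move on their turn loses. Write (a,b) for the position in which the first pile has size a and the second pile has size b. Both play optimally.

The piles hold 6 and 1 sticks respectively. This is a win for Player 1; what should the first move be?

Work bottom-up. With no move the player to move loses. Otherwise the position is W if at least one move leads to an L position for the opponent, and L if every move leads to a W.
No move ever increases a pile, so every position that can arise here has a ≤ 6 and b ≤ 1; it is enough to label the cells with 0 ≤ a ≤ 6 and 0 ≤ b ≤ 1.
Every move lowers a or b (never raises either), so fill the grid row by row in increasing a, and left to right within a row: each cell's successors are then already labelled.
      b=0  b=1
a=0:    L    L
a=1:    L    L
a=2:    W    W
a=3:    W    W
a=4:    L    L
a=5:    W    W
a=6:    W    W
Cells with no legal move (terminal, hence L): (0,0), (0,1), (1,0), (1,1).
The remaining L cells, each justified by listing all of its moves:
(4,0): L (sole option (2,0)(W) is W)
(4,1): L (sole option (2,1)(W) is W)
Every other cell has at least one move into one of the L cells above, so it is W.
From (6,1), the L positions reachable in one move are: (4,1), (1,1). Any move reaching one of these is winning.

Move to (4,1).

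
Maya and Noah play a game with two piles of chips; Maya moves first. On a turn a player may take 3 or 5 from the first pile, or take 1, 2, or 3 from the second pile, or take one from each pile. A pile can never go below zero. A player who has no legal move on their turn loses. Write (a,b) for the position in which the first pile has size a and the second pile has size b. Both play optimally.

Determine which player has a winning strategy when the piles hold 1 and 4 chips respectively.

Label each position W (a win for the player to move) or L (a loss). A position with no legal move is L; any other position is W exactly when some move reaches an L, and L when every move reaches a W.
No move ever increases a pile, so every position that can arise here has a ≤ 1 and b ≤ 4; it is enough to label the cells with 0 ≤ a ≤ 1 and 0 ≤ b ≤ 4.
Every move lowers a or b (never raises either), so fill the grid row by row in increasing a, and left to right within a row: each cell's successors are then already labelled.
      b=0  b=1  b=2  b=3  b=4
a=0:    L    W    W    W    L
a=1:    L    W    W    W    L
Cells with no legal move (terminal, hence L): (0,0), (1,0).
The remaining L cells, each justified by listing all of its moves:
(0,4): L (options (0,3)(W), (0,2)(W), (0,1)(W) are all W)
(1,4): L (options (1,3)(W), (1,2)(W), (1,1)(W), (0,3)(W) are all W)
Every other cell has at least one move into one of the L cells above, so it is W.
The starting position (1,4) is L: whatever Maya does, the opponent receives a W position.

Noah wins.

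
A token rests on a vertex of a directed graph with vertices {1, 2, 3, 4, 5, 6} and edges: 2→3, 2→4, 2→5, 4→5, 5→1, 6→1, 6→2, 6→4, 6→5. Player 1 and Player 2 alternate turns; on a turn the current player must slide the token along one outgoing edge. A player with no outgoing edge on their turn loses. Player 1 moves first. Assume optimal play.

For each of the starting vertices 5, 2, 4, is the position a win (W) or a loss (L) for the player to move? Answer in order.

Use the standard recursion: the mover loses at a terminal position; elsewhere, the mover wins exactly when some move hands the opponent an L position.
Every edge goes from a vertex to one that appears earlier in the order 1, 3, 5, 4, 2, 6, so processing vertices in that order labels each vertex after all of its successors.
1: no outgoing edge → L
3: no outgoing edge → L
5: →1(L), so W
4: →5(W) only, which is W, so L
2: →4(L), so W
6: →4(L), so W

5: W, 2: W, 4: L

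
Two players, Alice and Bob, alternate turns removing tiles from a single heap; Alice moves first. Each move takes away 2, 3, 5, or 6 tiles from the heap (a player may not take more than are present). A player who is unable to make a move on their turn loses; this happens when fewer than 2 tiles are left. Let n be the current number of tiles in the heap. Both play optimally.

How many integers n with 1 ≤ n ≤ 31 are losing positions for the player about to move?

Positions with no move are L. A position that does have a move is losing for the player to move precisely when every available move leads to a winning position for the opponent. Fill in the labels:
n=0: no move → L
n=1: no move → L
n=2: →0(L), so W
n=3: →1(L), so W
n=4: →1(L), so W
n=5: →0(L), so W
n=6: →1(L), so W
n=7: →1(L), so W
n=8: →6(W), 5(W), 3(W), 2(W) — all W, so L
n=9: →7(W), 6(W), 4(W), 3(W) — all W, so L
n=10: →8(L), so W
n=11: →9(L), so W
n=12: →9(L), so W
n=13: →8(L), so W
n=14: →9(L), so W
n=15: →9(L), so W
n=16: →14(W), 13(W), 11(W), 10(W) — all W, so L
n=17: →15(W), 14(W), 12(W), 11(W) — all W, so L
n=18: →16(L), so W
n=19: →17(L), so W
n=20: →17(L), so W
n=21: →16(L), so W
n=22: →17(L), so W
n=23: →17(L), so W
n=24: →22(W), 21(W), 19(W), 18(W) — all W, so L
n=25: →23(W), 22(W), 20(W), 19(W) — all W, so L
n=26: →24(L), so W
n=27: →25(L), so W
n=28: →25(L), so W
n=29: →24(L), so W
n=30: →25(L), so W
n=31: →25(L), so W
L entries with 1 ≤ n ≤ 31 (n=0 is outside the asked range and is not counted): n = 1, 8, 9, 16, 17, 24, 25; that makes 7.

7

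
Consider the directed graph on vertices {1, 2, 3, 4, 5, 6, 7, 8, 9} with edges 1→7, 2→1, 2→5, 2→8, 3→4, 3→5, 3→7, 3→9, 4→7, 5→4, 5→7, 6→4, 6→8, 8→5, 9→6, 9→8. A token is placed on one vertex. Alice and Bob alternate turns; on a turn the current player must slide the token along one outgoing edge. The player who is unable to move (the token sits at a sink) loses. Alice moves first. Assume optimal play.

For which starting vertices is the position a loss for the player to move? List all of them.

7, 8

Classify positions by backward induction: terminal positions (no move available) are L. From any other position, the mover wins iff some move reaches an L.
Every edge goes from a vertex to one that appears earlier in the order 7, 4, 1, 5, 8, 2, 6, 9, 3, so processing vertices in that order labels each vertex after all of its successors.
7: no outgoing edge → L
4: can move to 7, which is L ⇒ W
1: can move to 7, which is L ⇒ W
5: can move to 7, which is L ⇒ W
8: the only move is to 5(W), a W ⇒ L
2: can move to 8, which is L ⇒ W
6: can move to 8, which is L ⇒ W
9: can move to 8, which is L ⇒ W
3: can move to 7, which is L ⇒ W
The losing starting vertices are exactly the entries labelled L in this table (2 of them).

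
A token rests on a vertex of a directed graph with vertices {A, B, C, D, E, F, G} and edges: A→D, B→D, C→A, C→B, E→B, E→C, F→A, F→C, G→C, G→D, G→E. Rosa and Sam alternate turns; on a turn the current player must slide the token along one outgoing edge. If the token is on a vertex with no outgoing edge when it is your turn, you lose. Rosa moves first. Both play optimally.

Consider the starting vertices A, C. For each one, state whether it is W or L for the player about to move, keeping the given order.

A: W, C: L

Label each position W (a win for the player to move) or L (a loss). A position with no legal move is L; any other position is W exactly when some move reaches an L, and L when every move reaches a W.
Every edge goes from a vertex to one that appears earlier in the order D, A, B, C, F, E, G, so processing vertices in that order labels each vertex after all of its successors.
D: no outgoing edge → L
A: →D(L), so W
B: →D(L), so W
C: →B(W), A(W) — all W, so L
F: →C(L), so W
E: →C(L), so W
G: →C(L), so W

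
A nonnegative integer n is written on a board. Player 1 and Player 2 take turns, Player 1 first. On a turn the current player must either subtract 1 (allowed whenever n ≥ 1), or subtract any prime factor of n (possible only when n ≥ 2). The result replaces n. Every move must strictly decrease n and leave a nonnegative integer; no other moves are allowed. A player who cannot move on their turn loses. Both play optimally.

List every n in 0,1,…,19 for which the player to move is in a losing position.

0, 4, 8, 12, 16

Use the standard recursion: the mover loses at a terminal position; elsewhere, the mover wins exactly when some move hands the opponent an L position.
n=0: no move → L
n=1: →0(L), so W
n=2: →0(L), so W
n=3: →0(L), so W
n=4: →2(W), 3(W) — all W, so L
n=5: →0(L), so W
n=6: →4(L), so W
n=7: →0(L), so W
n=8: →6(W), 7(W) — all W, so L
n=9: →8(L), so W
n=10: →8(L), so W
n=11: →0(L), so W
n=12: →9(W), 10(W), 11(W) — all W, so L
n=13: →0(L), so W
n=14: →12(L), so W
n=15: →12(L), so W
n=16: →14(W), 15(W) — all W, so L
n=17: →0(L), so W
n=18: →16(L), so W
n=19: →0(L), so W
Reading off the rows marked L gives the requested list; there are 5 such values of n.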